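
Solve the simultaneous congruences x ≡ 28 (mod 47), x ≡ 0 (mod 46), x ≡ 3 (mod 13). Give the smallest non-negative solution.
The moduli 47, 46, 13 are pairwise coprime, so by the CRT there is a unique solution mod 47·46·13 = 28106.
Solve by successive substitution. Start with x ≡ 28 (mod 47).
  Combine with x ≡ 0 (mod 46): write x = 28 + 47·t and require 28 + 47·t ≡ 0 (mod 46), i.e. 47·t ≡ 0 − 28 ≡ 18 (mod 46). Since 47^(−1) ≡ 1 (mod 46) (47 ≡ 1 (mod 46)), t ≡ 1·18 ≡ 18 (mod 46). So x ≡ 28 + 47·18 = 874 (mod 2162).
  Combine with x ≡ 3 (mod 13): write x = 874 + 2162·t and require 874 + 2162·t ≡ 3 (mod 13), i.e. 2162·t ≡ 3 − 874 ≡ 0 (mod 13). Since 2162^(−1) ≡ 10 (mod 13) (2162 ≡ 4 (mod 13)), t ≡ 10·0 ≡ 0 (mod 13). So x ≡ 874 + 2162·0 = 874 (mod 28106).
Unique solution in [0, 28106): x = 874.

Final answer: x ≡ 874 (mod 28106); the representative in [0, 28106) is 874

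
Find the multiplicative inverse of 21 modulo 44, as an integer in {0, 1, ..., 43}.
21^(−1) ≡ 21 (mod 44)

Apply the extended Euclidean algorithm to (44, 21), tracking rows (r, s, t) with s·44 + t·21 = r. Each division r_prev = q·r_cur + r_new produces the new row as (previous row) − q·(current row):
  row A: (44, 1, 0)   [1·44 + 0·21 = 44]
  row B: (21, 0, 1)   [0·44 + 1·21 = 21]
  44 = 2·21 + 2   → row C = row A − 2·row B = (2, 1, −2)   [check: 1·44 − 2·21 = 2]
  21 = 10·2 + 1   → row D = row B − 10·row C = (1, −10, 21)   [check: −10·44 + 21·21 = 1]
  2 = 2·1 + 0   → remainder 0, stop. gcd = 1 (last nonzero row D).
The gcd is 1, so 21 is invertible mod 44. The last nonzero row gives −10·44 + 21·21 = 1, so t = 21. So 21^(−1) ≡ 21 (mod 44). Verify: 21 · 21 = 441 ≡ 1 (mod 44). ✓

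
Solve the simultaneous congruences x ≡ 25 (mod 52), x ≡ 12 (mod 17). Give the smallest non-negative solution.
x ≡ 233 (mod 884); the representative in [0, 884) is 233

The moduli 52, 17 are pairwise coprime, so by the CRT there is a unique solution mod 52·17 = 884.
Solve by successive substitution. Start with x ≡ 25 (mod 52).
  Combine with x ≡ 12 (mod 17): write x = 25 + 52·t and require 25 + 52·t ≡ 12 (mod 17), i.e. 52·t ≡ 12 − 25 ≡ 4 (mod 17). Since 52^(−1) ≡ 1 (mod 17) (52 ≡ 1 (mod 17)), t ≡ 1·4 ≡ 4 (mod 17). So x ≡ 25 + 52·4 = 233 (mod 884).
Unique solution in [0, 884): x = 233.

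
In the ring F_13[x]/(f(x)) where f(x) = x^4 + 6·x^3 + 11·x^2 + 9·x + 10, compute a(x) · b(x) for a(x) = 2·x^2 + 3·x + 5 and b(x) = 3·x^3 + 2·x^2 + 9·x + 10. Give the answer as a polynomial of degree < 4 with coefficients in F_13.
a · b ≡ 7·x^3 + 9·x^2 + x + 7 (mod f(x))

Multiply as integer polynomials: a · b = 6·x^5 + 13·x^4 + 39·x^3 + 57·x^2 + 75·x + 50. Reducing coefficients mod 13: a · b ≡ 6·x^5 + 5·x^2 + 10·x + 11. Now divide by f(x) = x^4 + 6·x^3 + 11·x^2 + 9·x + 10 in F_13[x], eliminating the leading term at each step:
  leading term 6·x^5: subtract (6·x)·f(x) = 6·x^5 + 10·x^4 + x^3 + 2·x^2 + 8·x, leaving 3·x^4 + 12·x^3 + 3·x^2 + 2·x + 11 (coefficients mod 13)
  leading term 3·x^4: subtract (3)·f(x) = 3·x^4 + 5·x^3 + 7·x^2 + x + 4, leaving 7·x^3 + 9·x^2 + x + 7 (coefficients mod 13)
The degree is now < 4, so this is the remainder. Hence a · b ≡ 7·x^3 + 9·x^2 + x + 7 in F_13[x]/(f).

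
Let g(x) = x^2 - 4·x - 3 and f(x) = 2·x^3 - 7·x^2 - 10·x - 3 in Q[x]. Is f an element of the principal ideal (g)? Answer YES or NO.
In Q[x] the ideal (g) consists of all multiples of g, so f ∈ (g) iff g | f, i.e. iff the remainder of f on division by g is 0. Divide f by g (g is monic, so eliminate the leading term of the running remainder at each step):
  leading term 2·x^3: subtract (2·x)·g(x) = 2·x^3 - 8·x^2 - 6·x, leaving x^2 - 4·x - 3
  leading term x^2: subtract (1)·g(x) = x^2 - 4·x - 3, leaving 0
The remainder is 0, so f(x) = g(x) · h(x) with h(x) = 2·x + 1. Hence g | f, i.e. f ∈ (g).

Final answer: YES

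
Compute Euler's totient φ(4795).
φ(4795) = 3264

φ is multiplicative, with φ(p^e) = p^e − p^(e−1). Factorise 4795 = 5 · 7 · 137. Then
  φ(4795) = (5 − 1) · (7 − 1) · (137 − 1) = 4 · 6 · 136 = 3264.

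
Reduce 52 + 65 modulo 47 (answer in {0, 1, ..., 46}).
23

Reduce the summands first: 52 ≡ 5, 65 ≡ 18 (mod 47), so 52 + 65 ≡ 5 + 18 (mod 47). 5 + 18 = 23; 23 = 0·47 + 23, so (52 + 65) mod 47 = 23.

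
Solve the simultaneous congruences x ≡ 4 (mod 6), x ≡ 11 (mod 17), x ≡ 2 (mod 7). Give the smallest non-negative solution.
The moduli 6, 17, 7 are pairwise coprime, so by the CRT there is a unique solution mod 6·17·7 = 714.
Solve by successive substitution. Start with x ≡ 4 (mod 6).
  Combine with x ≡ 11 (mod 17): write x = 4 + 6·t and require 4 + 6·t ≡ 11 (mod 17), i.e. 6·t ≡ 11 − 4 ≡ 7 (mod 17). Since 6^(−1) ≡ 3 (mod 17), t ≡ 3·7 ≡ 4 (mod 17). So x ≡ 4 + 6·4 = 28 (mod 102).
  Combine with x ≡ 2 (mod 7): write x = 28 + 102·t and require 28 + 102·t ≡ 2 (mod 7), i.e. 102·t ≡ 2 − 28 ≡ 2 (mod 7). Since 102^(−1) ≡ 2 (mod 7) (102 ≡ 4 (mod 7)), t ≡ 2·2 ≡ 4 (mod 7). So x ≡ 28 + 102·4 = 436 (mod 714).
Unique solution in [0, 714): x = 436.

Final answer: x ≡ 436 (mod 714); the representative in [0, 714) is 436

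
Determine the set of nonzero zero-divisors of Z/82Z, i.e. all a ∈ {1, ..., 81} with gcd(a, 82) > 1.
nonzero zero-divisors of Z/82Z = {2, 4, 6, 8, 10, 12, 14, 16, 18, 20, 22, 24, 26, 28, 30, 32, 34, 36, 38, 40, 41, 42, 44, 46, 48, 50, 52, 54, 56, 58, 60, 62, 64, 66, 68, 70, 72, 74, 76, 78, 80}

An element a ∈ Z/82Z (with a ≠ 0) is a zero-divisor iff gcd(a, 82) > 1 (because a is a unit precisely when gcd(a, n) = 1, and in Z/nZ every nonzero, non-unit element is a zero-divisor). Scan a = 1, ..., 81 and keep those with gcd(a, 82) > 1:
  gcd(2, 82) = 2, gcd(4, 82) = 2, gcd(6, 82) = 2, gcd(8, 82) = 2, gcd(10, 82) = 2, gcd(12, 82) = 2, gcd(14, 82) = 2, gcd(16, 82) = 2, gcd(18, 82) = 2, gcd(20, 82) = 2, gcd(22, 82) = 2, gcd(24, 82) = 2, gcd(26, 82) = 2, gcd(28, 82) = 2, gcd(30, 82) = 2, gcd(32, 82) = 2, gcd(34, 82) = 2, gcd(36, 82) = 2, gcd(38, 82) = 2, gcd(40, 82) = 2, gcd(41, 82) = 41, gcd(42, 82) = 2, gcd(44, 82) = 2, gcd(46, 82) = 2, gcd(48, 82) = 2, gcd(50, 82) = 2, gcd(52, 82) = 2, gcd(54, 82) = 2, gcd(56, 82) = 2, gcd(58, 82) = 2, gcd(60, 82) = 2, gcd(62, 82) = 2, gcd(64, 82) = 2, gcd(66, 82) = 2, gcd(68, 82) = 2, gcd(70, 82) = 2, gcd(72, 82) = 2, gcd(74, 82) = 2, gcd(76, 82) = 2, gcd(78, 82) = 2, gcd(80, 82) = 2.
All other a ∈ {1, ..., 81} have gcd(a, 82) = 1 and are units. So the nonzero zero-divisors are exactly the 41 values of a appearing in this scan.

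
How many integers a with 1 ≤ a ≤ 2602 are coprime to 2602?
1300

The number of a ∈ {1, ..., 2602} with gcd(a, 2602) = 1 is by definition Euler's totient φ(2602). φ is multiplicative, with φ(p^e) = p^e − p^(e−1). Factorise 2602 = 2 · 1301. Then
  φ(2602) = (2 − 1) · (1301 − 1) = 1 · 1300 = 1300.
So there are 1300 such integers.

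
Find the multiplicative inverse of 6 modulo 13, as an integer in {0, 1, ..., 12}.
6^(−1) ≡ 11 (mod 13)

Apply the extended Euclidean algorithm to (13, 6), tracking rows (r, s, t) with s·13 + t·6 = r. Each division r_prev = q·r_cur + r_new produces the new row as (previous row) − q·(current row):
  row A: (13, 1, 0)   [1·13 + 0·6 = 13]
  row B: (6, 0, 1)   [0·13 + 1·6 = 6]
  13 = 2·6 + 1   → row C = row A − 2·row B = (1, 1, −2)   [check: 1·13 − 2·6 = 1]
  6 = 6·1 + 0   → remainder 0, stop. gcd = 1 (last nonzero row C).
The gcd is 1, so 6 is invertible mod 13. The last nonzero row gives 1·13 − 2·6 = 1, so t = −2. So 6^(−1) ≡ −2 ≡ 11 (mod 13). Verify: 6 · 11 = 66 ≡ 1 (mod 13). ✓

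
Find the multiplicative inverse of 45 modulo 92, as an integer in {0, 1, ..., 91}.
45^(−1) ≡ 45 (mod 92)

Apply the extended Euclidean algorithm to (92, 45), tracking rows (r, s, t) with s·92 + t·45 = r. Each division r_prev = q·r_cur + r_new produces the new row as (previous row) − q·(current row):
  row A: (92, 1, 0)   [1·92 + 0·45 = 92]
  row B: (45, 0, 1)   [0·92 + 1·45 = 45]
  92 = 2·45 + 2   → row C = row A − 2·row B = (2, 1, −2)   [check: 1·92 − 2·45 = 2]
  45 = 22·2 + 1   → row D = row B − 22·row C = (1, −22, 45)   [check: −22·92 + 45·45 = 1]
  2 = 2·1 + 0   → remainder 0, stop. gcd = 1 (last nonzero row D).
The gcd is 1, so 45 is invertible mod 92. The last nonzero row gives −22·92 + 45·45 = 1, so t = 45. So 45^(−1) ≡ 45 (mod 92). Verify: 45 · 45 = 2025 ≡ 1 (mod 92). ✓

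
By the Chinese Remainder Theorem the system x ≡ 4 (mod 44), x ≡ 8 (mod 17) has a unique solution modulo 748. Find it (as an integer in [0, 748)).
x ≡ 620 (mod 748); the representative in [0, 748) is 620

The moduli 44, 17 are pairwise coprime, so by the CRT there is a unique solution mod 44·17 = 748.
Solve by successive substitution. Start with x ≡ 4 (mod 44).
  Combine with x ≡ 8 (mod 17): write x = 4 + 44·t and require 4 + 44·t ≡ 8 (mod 17), i.e. 44·t ≡ 8 − 4 ≡ 4 (mod 17). Since 44^(−1) ≡ 12 (mod 17) (44 ≡ 10 (mod 17)), t ≡ 12·4 ≡ 14 (mod 17). So x ≡ 4 + 44·14 = 620 (mod 748).
Unique solution in [0, 748): x = 620.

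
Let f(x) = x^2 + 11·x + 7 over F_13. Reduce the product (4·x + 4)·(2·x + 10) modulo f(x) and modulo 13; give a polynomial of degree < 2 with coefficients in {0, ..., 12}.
a · b ≡ 12·x + 10 (mod f(x))

Multiply as integer polynomials: a · b = 8·x^2 + 48·x + 40. Reducing coefficients mod 13: a · b ≡ 8·x^2 + 9·x + 1. Now divide by f(x) = x^2 + 11·x + 7 in F_13[x], eliminating the leading term at each step:
  leading term 8·x^2: subtract (8)·f(x) = 8·x^2 + 10·x + 4, leaving 12·x + 10 (coefficients mod 13)
The degree is now < 2, so this is the remainder. Hence a · b ≡ 12·x + 10 in F_13[x]/(f).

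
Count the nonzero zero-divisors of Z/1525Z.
In Z/1525Z each nonzero element is either a unit (gcd with 1525 is 1) or a zero-divisor (gcd > 1). The number of units is φ(1525): factorise 1525 = 5^2 · 61, so φ(1525) = (5^2 − 5^1) · (61 − 1) = 20 · 60 = 1200. The nonzero elements number 1525 − 1 = 1524. Hence the nonzero zero-divisors number 1524 − 1200 = 324.

Final answer: Z/1525Z has 324 nonzero zero-divisors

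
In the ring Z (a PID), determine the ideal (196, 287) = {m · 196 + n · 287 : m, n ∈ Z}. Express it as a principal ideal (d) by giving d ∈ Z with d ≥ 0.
(196, 287) = (7); d = 7

In the PID Z, (a, b) is generated by gcd(a, b). Compute gcd(287, 196) with the extended Euclidean algorithm, tracking rows (r, s, t) with s·287 + t·196 = r:
  row A: (287, 1, 0)   [1·287 + 0·196 = 287]
  row B: (196, 0, 1)   [0·287 + 1·196 = 196]
  287 = 1·196 + 91   → row C = row A − 1·row B = (91, 1, −1)   [check: 1·287 − 1·196 = 91]
  196 = 2·91 + 14   → row D = row B − 2·row C = (14, −2, 3)   [check: −2·287 + 3·196 = 14]
  91 = 6·14 + 7   → row E = row C − 6·row D = (7, 13, −19)   [check: 13·287 − 19·196 = 7]
  14 = 2·7 + 0   → remainder 0, stop. gcd = 7 (last nonzero row E).
So gcd(196, 287) = 7, with Bézout identity 13·287 − 19·196 = 7. Containment (⊇): the Bézout identity exhibits 7 as an element of (196, 287), giving (7) ⊆ (196, 287). Containment (⊆): since 7 | 196 and 7 | 287 (196 = 7·28, 287 = 7·41), every Z-linear combination of 196 and 287 is divisible by 7, so (196, 287) ⊆ (7). Therefore (196, 287) = (7), d = 7.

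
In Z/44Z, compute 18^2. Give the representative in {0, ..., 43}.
Use repeated squaring. Binary(2) = 10. Walk through the bits of the exponent 2 left-to-right: at each bit after the leading one, square the running value, then multiply by 18 if the bit is 1 (always reducing mod 44):
  bit 1 = 1 (leading): start with 18.
  bit 2 = 0: square 18^2 = 324 ≡ 16 (mod 44).
Final value: 18^2 ≡ 16 (mod 44).

Final answer: 16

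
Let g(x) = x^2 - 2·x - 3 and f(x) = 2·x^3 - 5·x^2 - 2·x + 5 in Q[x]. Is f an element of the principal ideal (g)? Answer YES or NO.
In Q[x] the ideal (g) consists of all multiples of g, so f ∈ (g) iff g | f, i.e. iff the remainder of f on division by g is 0. Divide f by g (g is monic, so eliminate the leading term of the running remainder at each step):
  leading term 2·x^3: subtract (2·x)·g(x) = 2·x^3 - 4·x^2 - 6·x, leaving -x^2 + 4·x + 5
  leading term -x^2: subtract (-1)·g(x) = -x^2 + 2·x + 3, leaving 2·x + 2
The remainder r(x) = 2·x + 2 ≠ 0 (and deg r < deg g), so g ∤ f, i.e. f ∉ (g).

Final answer: NO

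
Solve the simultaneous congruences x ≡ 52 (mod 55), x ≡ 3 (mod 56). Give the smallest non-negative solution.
x ≡ 2747 (mod 3080); the representative in [0, 3080) is 2747

The moduli 55, 56 are pairwise coprime, so by the CRT there is a unique solution mod 55·56 = 3080.
Solve by successive substitution. Start with x ≡ 52 (mod 55).
  Combine with x ≡ 3 (mod 56): write x = 52 + 55·t and require 52 + 55·t ≡ 3 (mod 56), i.e. 55·t ≡ 3 − 52 ≡ 7 (mod 56). Since 55^(−1) ≡ 55 (mod 56), t ≡ 55·7 ≡ 49 (mod 56). So x ≡ 52 + 55·49 = 2747 (mod 3080).
Unique solution in [0, 3080): x = 2747.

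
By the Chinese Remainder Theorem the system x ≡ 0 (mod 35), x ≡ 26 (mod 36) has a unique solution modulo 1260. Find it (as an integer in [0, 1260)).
x ≡ 350 (mod 1260); the representative in [0, 1260) is 350

The moduli 35, 36 are pairwise coprime, so by the CRT there is a unique solution mod 35·36 = 1260.
Solve by successive substitution. Start with x ≡ 0 (mod 35).
  Combine with x ≡ 26 (mod 36): write x = 35·t and require 35·t ≡ 26 (mod 36). Since 35^(−1) ≡ 35 (mod 36), t ≡ 35·26 ≡ 10 (mod 36). So x ≡ 35·10 = 350 (mod 1260).
Unique solution in [0, 1260): x = 350.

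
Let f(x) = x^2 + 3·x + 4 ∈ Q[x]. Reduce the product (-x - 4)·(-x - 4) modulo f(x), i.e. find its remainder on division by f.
a · b ≡ 5·x + 12 (mod f(x))

First multiply in Q[x] without reducing: a · b = x^2 + 8·x + 16. Now divide by f(x) = x^2 + 3·x + 4, eliminating the leading term at each step:
  leading term x^2: subtract (1)·f(x) = x^2 + 3·x + 4, leaving 5·x + 12
The degree is now < 2, so this is the remainder. Hence a · b ≡ 5·x + 12 in Q[x]/(f).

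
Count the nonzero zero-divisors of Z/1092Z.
In Z/1092Z each nonzero element is either a unit (gcd with 1092 is 1) or a zero-divisor (gcd > 1). The number of units is φ(1092): factorise 1092 = 2^2 · 3 · 7 · 13, so φ(1092) = (2^2 − 2^1) · (3 − 1) · (7 − 1) · (13 − 1) = 2 · 2 · 6 · 12 = 288. The nonzero elements number 1092 − 1 = 1091. Hence the nonzero zero-divisors number 1091 − 288 = 803.

Final answer: Z/1092Z has 803 nonzero zero-divisors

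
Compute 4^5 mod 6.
Use repeated squaring. Binary(5) = 101. Walk through the bits of the exponent 5 left-to-right: at each bit after the leading one, square the running value, then multiply by 4 if the bit is 1 (always reducing mod 6):
  bit 1 = 1 (leading): start with 4.
  bit 2 = 0: square 4^2 = 16 ≡ 4 (mod 6).
  bit 3 = 1: square 4^2 = 16 ≡ 4; bit is 1, so multiply 4·4 = 16 ≡ 4 (mod 6).
Final value: 4^5 ≡ 4 (mod 6).

Final answer: 4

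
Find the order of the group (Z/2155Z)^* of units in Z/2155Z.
|(Z/2155Z)^*| = 1720

(Z/2155Z)^* consists of the classes a with gcd(a, 2155) = 1, so its order is φ(2155). φ is multiplicative, with φ(p^e) = p^e − p^(e−1). Factorise 2155 = 5 · 431. Then
  φ(2155) = (5 − 1) · (431 − 1) = 4 · 430 = 1720.
Thus |(Z/2155Z)^*| = 1720.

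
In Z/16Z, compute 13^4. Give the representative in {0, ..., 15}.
Use repeated squaring. Binary(4) = 100. Walk through the bits of the exponent 4 left-to-right: at each bit after the leading one, square the running value, then multiply by 13 if the bit is 1 (always reducing mod 16):
  bit 1 = 1 (leading): start with 13.
  bit 2 = 0: square 13^2 = 169 ≡ 9 (mod 16).
  bit 3 = 0: square 9^2 = 81 ≡ 1 (mod 16).
Final value: 13^4 ≡ 1 (mod 16).

Final answer: 1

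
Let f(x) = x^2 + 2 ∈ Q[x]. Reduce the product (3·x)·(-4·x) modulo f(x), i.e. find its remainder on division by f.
First multiply in Q[x] without reducing: a · b = -12·x^2. Now divide by f(x) = x^2 + 2, eliminating the leading term at each step:
  leading term -12·x^2: subtract (-12)·f(x) = -12·x^2 - 24, leaving 24
The degree is now < 2, so this is the remainder. Hence a · b ≡ 24 in Q[x]/(f).

Final answer: a · b ≡ 24 (mod f(x))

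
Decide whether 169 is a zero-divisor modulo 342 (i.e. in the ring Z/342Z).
NO

gcd(169, 342) = 1, so 169 is a unit in Z/342Z (it has a multiplicative inverse). A unit cannot be a zero-divisor: if 169·b ≡ 0 then multiplying both sides by 169^(−1) gives b ≡ 0. So 169 is not a zero-divisor.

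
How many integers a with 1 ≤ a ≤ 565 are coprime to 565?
448

The number of a ∈ {1, ..., 565} with gcd(a, 565) = 1 is by definition Euler's totient φ(565). φ is multiplicative, with φ(p^e) = p^e − p^(e−1). Factorise 565 = 5 · 113. Then
  φ(565) = (5 − 1) · (113 − 1) = 4 · 112 = 448.
So there are 448 such integers.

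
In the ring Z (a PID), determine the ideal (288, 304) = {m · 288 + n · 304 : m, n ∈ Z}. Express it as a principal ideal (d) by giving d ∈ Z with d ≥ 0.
(288, 304) = (16); d = 16

In the PID Z, (a, b) is generated by gcd(a, b). Compute gcd(304, 288) with the extended Euclidean algorithm, tracking rows (r, s, t) with s·304 + t·288 = r:
  row A: (304, 1, 0)   [1·304 + 0·288 = 304]
  row B: (288, 0, 1)   [0·304 + 1·288 = 288]
  304 = 1·288 + 16   → row C = row A − 1·row B = (16, 1, −1)   [check: 1·304 − 1·288 = 16]
  288 = 18·16 + 0   → remainder 0, stop. gcd = 16 (last nonzero row C).
So gcd(288, 304) = 16, with Bézout identity 1·304 − 1·288 = 16. Containment (⊇): the Bézout identity exhibits 16 as an element of (288, 304), giving (16) ⊆ (288, 304). Containment (⊆): since 16 | 288 and 16 | 304 (288 = 16·18, 304 = 16·19), every Z-linear combination of 288 and 304 is divisible by 16, so (288, 304) ⊆ (16). Therefore (288, 304) = (16), d = 16.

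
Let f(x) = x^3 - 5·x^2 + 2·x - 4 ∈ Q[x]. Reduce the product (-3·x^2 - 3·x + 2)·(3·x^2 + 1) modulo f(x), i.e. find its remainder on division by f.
First multiply in Q[x] without reducing: a · b = -9·x^4 - 9·x^3 + 3·x^2 - 3·x + 2. Now divide by f(x) = x^3 - 5·x^2 + 2·x - 4, eliminating the leading term at each step:
  leading term -9·x^4: subtract (-9·x)·f(x) = -9·x^4 + 45·x^3 - 18·x^2 + 36·x, leaving -54·x^3 + 21·x^2 - 39·x + 2
  leading term -54·x^3: subtract (-54)·f(x) = -54·x^3 + 270·x^2 - 108·x + 216, leaving -249·x^2 + 69·x - 214
The degree is now < 3, so this is the remainder. Hence a · b ≡ -249·x^2 + 69·x - 214 in Q[x]/(f).

Final answer: a · b ≡ -249·x^2 + 69·x - 214 (mod f(x))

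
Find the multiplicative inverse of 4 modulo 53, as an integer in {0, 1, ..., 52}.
4^(−1) ≡ 40 (mod 53)

Apply the extended Euclidean algorithm to (53, 4), tracking rows (r, s, t) with s·53 + t·4 = r. Each division r_prev = q·r_cur + r_new produces the new row as (previous row) − q·(current row):
  row A: (53, 1, 0)   [1·53 + 0·4 = 53]
  row B: (4, 0, 1)   [0·53 + 1·4 = 4]
  53 = 13·4 + 1   → row C = row A − 13·row B = (1, 1, −13)   [check: 1·53 − 13·4 = 1]
  4 = 4·1 + 0   → remainder 0, stop. gcd = 1 (last nonzero row C).
The gcd is 1, so 4 is invertible mod 53. The last nonzero row gives 1·53 − 13·4 = 1, so t = −13. So 4^(−1) ≡ −13 ≡ 40 (mod 53). Verify: 4 · 40 = 160 ≡ 1 (mod 53). ✓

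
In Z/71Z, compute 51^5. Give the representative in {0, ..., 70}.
41

Use repeated squaring. Binary(5) = 101. Walk through the bits of the exponent 5 left-to-right: at each bit after the leading one, square the running value, then multiply by 51 if the bit is 1 (always reducing mod 71):
  bit 1 = 1 (leading): start with 51.
  bit 2 = 0: square 51^2 = 2601 ≡ 45 (mod 71).
  bit 3 = 1: square 45^2 = 2025 ≡ 37; bit is 1, so multiply 37·51 = 1887 ≡ 41 (mod 71).
Final value: 51^5 ≡ 41 (mod 71).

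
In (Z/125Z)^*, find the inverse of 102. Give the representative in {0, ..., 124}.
102^(−1) ≡ 38 (mod 125)

Apply the extended Euclidean algorithm to (125, 102), tracking rows (r, s, t) with s·125 + t·102 = r. Each division r_prev = q·r_cur + r_new produces the new row as (previous row) − q·(current row):
  row A: (125, 1, 0)   [1·125 + 0·102 = 125]
  row B: (102, 0, 1)   [0·125 + 1·102 = 102]
  125 = 1·102 + 23   → row C = row A − 1·row B = (23, 1, −1)   [check: 1·125 − 1·102 = 23]
  102 = 4·23 + 10   → row D = row B − 4·row C = (10, −4, 5)   [check: −4·125 + 5·102 = 10]
  23 = 2·10 + 3   → row E = row C − 2·row D = (3, 9, −11)   [check: 9·125 − 11·102 = 3]
  10 = 3·3 + 1   → row F = row D − 3·row E = (1, −31, 38)   [check: −31·125 + 38·102 = 1]
  3 = 3·1 + 0   → remainder 0, stop. gcd = 1 (last nonzero row F).
The gcd is 1, so 102 is invertible mod 125. The last nonzero row gives −31·125 + 38·102 = 1, so t = 38. So 102^(−1) ≡ 38 (mod 125). Verify: 102 · 38 = 3876 ≡ 1 (mod 125). ✓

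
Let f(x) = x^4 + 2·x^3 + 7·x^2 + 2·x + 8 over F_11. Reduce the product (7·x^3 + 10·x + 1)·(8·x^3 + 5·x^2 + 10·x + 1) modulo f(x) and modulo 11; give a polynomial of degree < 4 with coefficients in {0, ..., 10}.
Multiply as integer polynomials: a · b = 56·x^6 + 35·x^5 + 150·x^4 + 65·x^3 + 105·x^2 + 20·x + 1. Reducing coefficients mod 11: a · b ≡ x^6 + 2·x^5 + 7·x^4 + 10·x^3 + 6·x^2 + 9·x + 1. Now divide by f(x) = x^4 + 2·x^3 + 7·x^2 + 2·x + 8 in F_11[x], eliminating the leading term at each step:
  leading term x^6: subtract (x^2)·f(x) = x^6 + 2·x^5 + 7·x^4 + 2·x^3 + 8·x^2, leaving 8·x^3 + 9·x^2 + 9·x + 1 (coefficients mod 11)
The degree is now < 4, so this is the remainder. Hence a · b ≡ 8·x^3 + 9·x^2 + 9·x + 1 in F_11[x]/(f).

Final answer: a · b ≡ 8·x^3 + 9·x^2 + 9·x + 1 (mod f(x))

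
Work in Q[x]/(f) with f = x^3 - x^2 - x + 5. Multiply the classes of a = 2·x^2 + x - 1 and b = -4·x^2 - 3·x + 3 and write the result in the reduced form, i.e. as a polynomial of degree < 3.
First multiply in Q[x] without reducing: a · b = -8·x^4 - 10·x^3 + 7·x^2 + 6·x - 3. Now divide by f(x) = x^3 - x^2 - x + 5, eliminating the leading term at each step:
  leading term -8·x^4: subtract (-8·x)·f(x) = -8·x^4 + 8·x^3 + 8·x^2 - 40·x, leaving -18·x^3 - x^2 + 46·x - 3
  leading term -18·x^3: subtract (-18)·f(x) = -18·x^3 + 18·x^2 + 18·x - 90, leaving -19·x^2 + 28·x + 87
The degree is now < 3, so this is the remainder. Hence a · b ≡ -19·x^2 + 28·x + 87 in Q[x]/(f).

Final answer: a · b ≡ -19·x^2 + 28·x + 87 (mod f(x))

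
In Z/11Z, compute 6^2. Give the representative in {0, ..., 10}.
Use repeated squaring. Binary(2) = 10. Walk through the bits of the exponent 2 left-to-right: at each bit after the leading one, square the running value, then multiply by 6 if the bit is 1 (always reducing mod 11):
  bit 1 = 1 (leading): start with 6.
  bit 2 = 0: square 6^2 = 36 ≡ 3 (mod 11).
Final value: 6^2 ≡ 3 (mod 11).

Final answer: 3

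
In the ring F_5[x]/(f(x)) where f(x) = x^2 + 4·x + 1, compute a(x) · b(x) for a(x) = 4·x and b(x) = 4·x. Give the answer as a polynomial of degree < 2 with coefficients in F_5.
Multiply as integer polynomials: a · b = 16·x^2. Reducing coefficients mod 5: a · b ≡ x^2. Now divide by f(x) = x^2 + 4·x + 1 in F_5[x], eliminating the leading term at each step:
  leading term x^2: subtract (1)·f(x) = x^2 + 4·x + 1, leaving x + 4 (coefficients mod 5)
The degree is now < 2, so this is the remainder. Hence a · b ≡ x + 4 in F_5[x]/(f).

Final answer: a · b ≡ x + 4 (mod f(x))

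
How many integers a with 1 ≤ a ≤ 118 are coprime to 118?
The number of a ∈ {1, ..., 118} with gcd(a, 118) = 1 is by definition Euler's totient φ(118). φ is multiplicative, with φ(p^e) = p^e − p^(e−1). Factorise 118 = 2 · 59. Then
  φ(118) = (2 − 1) · (59 − 1) = 1 · 58 = 58.
So there are 58 such integers.

Final answer: 58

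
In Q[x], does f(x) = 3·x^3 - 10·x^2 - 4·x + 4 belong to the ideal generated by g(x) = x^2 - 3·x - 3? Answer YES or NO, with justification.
In Q[x] the ideal (g) consists of all multiples of g, so f ∈ (g) iff g | f, i.e. iff the remainder of f on division by g is 0. Divide f by g (g is monic, so eliminate the leading term of the running remainder at each step):
  leading term 3·x^3: subtract (3·x)·g(x) = 3·x^3 - 9·x^2 - 9·x, leaving -x^2 + 5·x + 4
  leading term -x^2: subtract (-1)·g(x) = -x^2 + 3·x + 3, leaving 2·x + 1
The remainder r(x) = 2·x + 1 ≠ 0 (and deg r < deg g), so g ∤ f, i.e. f ∉ (g).

Final answer: NO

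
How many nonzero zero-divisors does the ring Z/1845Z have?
Z/1845Z has 884 nonzero zero-divisors

In Z/1845Z each nonzero element is either a unit (gcd with 1845 is 1) or a zero-divisor (gcd > 1). The number of units is φ(1845): factorise 1845 = 3^2 · 5 · 41, so φ(1845) = (3^2 − 3^1) · (5 − 1) · (41 − 1) = 6 · 4 · 40 = 960. The nonzero elements number 1845 − 1 = 1844. Hence the nonzero zero-divisors number 1844 − 960 = 884.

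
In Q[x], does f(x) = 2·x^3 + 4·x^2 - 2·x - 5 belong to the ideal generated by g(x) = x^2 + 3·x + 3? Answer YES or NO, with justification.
NO

In Q[x] the ideal (g) consists of all multiples of g, so f ∈ (g) iff g | f, i.e. iff the remainder of f on division by g is 0. Divide f by g (g is monic, so eliminate the leading term of the running remainder at each step):
  leading term 2·x^3: subtract (2·x)·g(x) = 2·x^3 + 6·x^2 + 6·x, leaving -2·x^2 - 8·x - 5
  leading term -2·x^2: subtract (-2)·g(x) = -2·x^2 - 6·x - 6, leaving 1 - 2·x
The remainder r(x) = 1 - 2·x ≠ 0 (and deg r < deg g), so g ∤ f, i.e. f ∉ (g).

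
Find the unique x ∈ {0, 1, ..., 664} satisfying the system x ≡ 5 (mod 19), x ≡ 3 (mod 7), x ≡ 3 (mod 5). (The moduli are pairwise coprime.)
x ≡ 423 (mod 665); the representative in [0, 665) is 423

The moduli 19, 7, 5 are pairwise coprime, so by the CRT there is a unique solution mod 19·7·5 = 665.
Solve by successive substitution. Start with x ≡ 5 (mod 19).
  Combine with x ≡ 3 (mod 7): write x = 5 + 19·t and require 5 + 19·t ≡ 3 (mod 7), i.e. 19·t ≡ 3 − 5 ≡ 5 (mod 7). Since 19^(−1) ≡ 3 (mod 7) (19 ≡ 5 (mod 7)), t ≡ 3·5 ≡ 1 (mod 7). So x ≡ 5 + 19·1 = 24 (mod 133).
  Combine with x ≡ 3 (mod 5): write x = 24 + 133·t and require 24 + 133·t ≡ 3 (mod 5), i.e. 133·t ≡ 3 − 24 ≡ 4 (mod 5). Since 133^(−1) ≡ 2 (mod 5) (133 ≡ 3 (mod 5)), t ≡ 2·4 ≡ 3 (mod 5). So x ≡ 24 + 133·3 = 423 (mod 665).
Unique solution in [0, 665): x = 423.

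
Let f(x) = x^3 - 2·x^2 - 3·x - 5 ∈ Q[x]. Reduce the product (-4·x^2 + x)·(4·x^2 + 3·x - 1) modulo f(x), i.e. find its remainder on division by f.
First multiply in Q[x] without reducing: a · b = -16·x^4 - 8·x^3 + 7·x^2 - x. Now divide by f(x) = x^3 - 2·x^2 - 3·x - 5, eliminating the leading term at each step:
  leading term -16·x^4: subtract (-16·x)·f(x) = -16·x^4 + 32·x^3 + 48·x^2 + 80·x, leaving -40·x^3 - 41·x^2 - 81·x
  leading term -40·x^3: subtract (-40)·f(x) = -40·x^3 + 80·x^2 + 120·x + 200, leaving -121·x^2 - 201·x - 200
The degree is now < 3, so this is the remainder. Hence a · b ≡ -121·x^2 - 201·x - 200 in Q[x]/(f).

Final answer: a · b ≡ -121·x^2 - 201·x - 200 (mod f(x))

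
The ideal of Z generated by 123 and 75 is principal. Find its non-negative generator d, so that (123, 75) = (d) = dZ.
In the PID Z, (a, b) is generated by gcd(a, b). Compute gcd(123, 75) with the extended Euclidean algorithm, tracking rows (r, s, t) with s·123 + t·75 = r:
  row A: (123, 1, 0)   [1·123 + 0·75 = 123]
  row B: (75, 0, 1)   [0·123 + 1·75 = 75]
  123 = 1·75 + 48   → row C = row A − 1·row B = (48, 1, −1)   [check: 1·123 − 1·75 = 48]
  75 = 1·48 + 27   → row D = row B − 1·row C = (27, −1, 2)   [check: −1·123 + 2·75 = 27]
  48 = 1·27 + 21   → row E = row C − 1·row D = (21, 2, −3)   [check: 2·123 − 3·75 = 21]
  27 = 1·21 + 6   → row F = row D − 1·row E = (6, −3, 5)   [check: −3·123 + 5·75 = 6]
  21 = 3·6 + 3   → row G = row E − 3·row F = (3, 11, −18)   [check: 11·123 − 18·75 = 3]
  6 = 2·3 + 0   → remainder 0, stop. gcd = 3 (last nonzero row G).
So gcd(123, 75) = 3, with Bézout identity 11·123 − 18·75 = 3. Containment (⊇): the Bézout identity exhibits 3 as an element of (123, 75), giving (3) ⊆ (123, 75). Containment (⊆): since 3 | 123 and 3 | 75 (123 = 3·41, 75 = 3·25), every Z-linear combination of 123 and 75 is divisible by 3, so (123, 75) ⊆ (3). Therefore (123, 75) = (3), d = 3.

Final answer: (123, 75) = (3); d = 3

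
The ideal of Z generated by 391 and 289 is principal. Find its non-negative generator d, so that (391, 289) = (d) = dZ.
In the PID Z, (a, b) is generated by gcd(a, b). Compute gcd(391, 289) with the extended Euclidean algorithm, tracking rows (r, s, t) with s·391 + t·289 = r:
  row A: (391, 1, 0)   [1·391 + 0·289 = 391]
  row B: (289, 0, 1)   [0·391 + 1·289 = 289]
  391 = 1·289 + 102   → row C = row A − 1·row B = (102, 1, −1)   [check: 1·391 − 1·289 = 102]
  289 = 2·102 + 85   → row D = row B − 2·row C = (85, −2, 3)   [check: −2·391 + 3·289 = 85]
  102 = 1·85 + 17   → row E = row C − 1·row D = (17, 3, −4)   [check: 3·391 − 4·289 = 17]
  85 = 5·17 + 0   → remainder 0, stop. gcd = 17 (last nonzero row E).
So gcd(391, 289) = 17, with Bézout identity 3·391 − 4·289 = 17. Containment (⊇): the Bézout identity exhibits 17 as an element of (391, 289), giving (17) ⊆ (391, 289). Containment (⊆): since 17 | 391 and 17 | 289 (391 = 17·23, 289 = 17·17), every Z-linear combination of 391 and 289 is divisible by 17, so (391, 289) ⊆ (17). Therefore (391, 289) = (17), d = 17.

Final answer: (391, 289) = (17); d = 17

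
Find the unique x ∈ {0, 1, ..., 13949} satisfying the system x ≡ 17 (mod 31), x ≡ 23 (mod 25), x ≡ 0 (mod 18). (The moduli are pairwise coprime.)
The moduli 31, 25, 18 are pairwise coprime, so by the CRT there is a unique solution mod 31·25·18 = 13950.
Solve by successive substitution. Start with x ≡ 17 (mod 31).
  Combine with x ≡ 23 (mod 25): write x = 17 + 31·t and require 17 + 31·t ≡ 23 (mod 25), i.e. 31·t ≡ 23 − 17 ≡ 6 (mod 25). Since 31^(−1) ≡ 21 (mod 25) (31 ≡ 6 (mod 25)), t ≡ 21·6 ≡ 1 (mod 25). So x ≡ 17 + 31·1 = 48 (mod 775).
  Combine with x ≡ 0 (mod 18): write x = 48 + 775·t and require 48 + 775·t ≡ 0 (mod 18), i.e. 775·t ≡ 0 − 48 ≡ 6 (mod 18). Since 775^(−1) ≡ 1 (mod 18) (775 ≡ 1 (mod 18)), t ≡ 1·6 ≡ 6 (mod 18). So x ≡ 48 + 775·6 = 4698 (mod 13950).
Unique solution in [0, 13950): x = 4698.

Final answer: x ≡ 4698 (mod 13950); the representative in [0, 13950) is 4698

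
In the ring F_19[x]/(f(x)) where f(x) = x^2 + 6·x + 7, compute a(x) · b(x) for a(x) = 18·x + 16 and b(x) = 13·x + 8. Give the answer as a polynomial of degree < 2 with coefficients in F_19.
a · b ≡ 12·x + 10 (mod f(x))

Multiply as integer polynomials: a · b = 234·x^2 + 352·x + 128. Reducing coefficients mod 19: a · b ≡ 6·x^2 + 10·x + 14. Now divide by f(x) = x^2 + 6·x + 7 in F_19[x], eliminating the leading term at each step:
  leading term 6·x^2: subtract (6)·f(x) = 6·x^2 + 17·x + 4, leaving 12·x + 10 (coefficients mod 19)
The degree is now < 2, so this is the remainder. Hence a · b ≡ 12·x + 10 in F_19[x]/(f).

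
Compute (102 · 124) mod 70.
Reduce the factors first: 102 ≡ 32, 124 ≡ 54 (mod 70), so 102 · 124 ≡ 32 · 54 (mod 70). 32 · 54 = 1728. Dividing by 70: 1728 = 24·70 + 48. So (102 · 124) mod 70 = 48.

Final answer: 48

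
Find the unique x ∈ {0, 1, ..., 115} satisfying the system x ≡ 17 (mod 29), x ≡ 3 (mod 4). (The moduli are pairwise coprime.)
The moduli 29, 4 are pairwise coprime, so by the CRT there is a unique solution mod 29·4 = 116.
Solve by successive substitution. Start with x ≡ 17 (mod 29).
  Combine with x ≡ 3 (mod 4): write x = 17 + 29·t and require 17 + 29·t ≡ 3 (mod 4), i.e. 29·t ≡ 3 − 17 ≡ 2 (mod 4). Since 29^(−1) ≡ 1 (mod 4) (29 ≡ 1 (mod 4)), t ≡ 1·2 ≡ 2 (mod 4). So x ≡ 17 + 29·2 = 75 (mod 116).
Unique solution in [0, 116): x = 75.

Final answer: x ≡ 75 (mod 116); the representative in [0, 116) is 75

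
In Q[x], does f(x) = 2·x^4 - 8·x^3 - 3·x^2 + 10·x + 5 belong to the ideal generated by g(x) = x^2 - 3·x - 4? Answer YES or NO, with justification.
In Q[x] the ideal (g) consists of all multiples of g, so f ∈ (g) iff g | f, i.e. iff the remainder of f on division by g is 0. Divide f by g (g is monic, so eliminate the leading term of the running remainder at each step):
  leading term 2·x^4: subtract (2·x^2)·g(x) = 2·x^4 - 6·x^3 - 8·x^2, leaving -2·x^3 + 5·x^2 + 10·x + 5
  leading term -2·x^3: subtract (-2·x)·g(x) = -2·x^3 + 6·x^2 + 8·x, leaving -x^2 + 2·x + 5
  leading term -x^2: subtract (-1)·g(x) = -x^2 + 3·x + 4, leaving 1 - x
The remainder r(x) = 1 - x ≠ 0 (and deg r < deg g), so g ∤ f, i.e. f ∉ (g).

Final answer: NO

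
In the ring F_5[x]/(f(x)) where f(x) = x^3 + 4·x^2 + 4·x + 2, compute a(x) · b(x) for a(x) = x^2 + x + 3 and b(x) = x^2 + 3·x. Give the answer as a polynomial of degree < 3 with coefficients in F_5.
Multiply as integer polynomials: a · b = x^4 + 4·x^3 + 6·x^2 + 9·x. Reducing coefficients mod 5: a · b ≡ x^4 + 4·x^3 + x^2 + 4·x. Now divide by f(x) = x^3 + 4·x^2 + 4·x + 2 in F_5[x], eliminating the leading term at each step:
  leading term x^4: subtract (x)·f(x) = x^4 + 4·x^3 + 4·x^2 + 2·x, leaving 2·x^2 + 2·x (coefficients mod 5)
The degree is now < 3, so this is the remainder. Hence a · b ≡ 2·x^2 + 2·x in F_5[x]/(f).

Final answer: a · b ≡ 2·x^2 + 2·x (mod f(x))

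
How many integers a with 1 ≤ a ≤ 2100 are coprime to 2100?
480

The number of a ∈ {1, ..., 2100} with gcd(a, 2100) = 1 is by definition Euler's totient φ(2100). φ is multiplicative, with φ(p^e) = p^e − p^(e−1). Factorise 2100 = 2^2 · 3 · 5^2 · 7. Then
  φ(2100) = (2^2 − 2^1) · (3 − 1) · (5^2 − 5^1) · (7 − 1) = 2 · 2 · 20 · 6 = 480.
So there are 480 such integers.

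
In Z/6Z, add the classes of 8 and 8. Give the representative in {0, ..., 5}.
4

Reduce the summands first: 8 ≡ 2, 8 ≡ 2 (mod 6), so 8 + 8 ≡ 2 + 2 (mod 6). 2 + 2 = 4; 4 = 0·6 + 4, so (8 + 8) mod 6 = 4.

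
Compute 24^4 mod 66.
Use repeated squaring. Binary(4) = 100. Walk through the bits of the exponent 4 left-to-right: at each bit after the leading one, square the running value, then multiply by 24 if the bit is 1 (always reducing mod 66):
  bit 1 = 1 (leading): start with 24.
  bit 2 = 0: square 24^2 = 576 ≡ 48 (mod 66).
  bit 3 = 0: square 48^2 = 2304 ≡ 60 (mod 66).
Final value: 24^4 ≡ 60 (mod 66).

Final answer: 60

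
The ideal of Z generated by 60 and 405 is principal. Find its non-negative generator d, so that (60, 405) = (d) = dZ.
(60, 405) = (15); d = 15

In the PID Z, (a, b) is generated by gcd(a, b). Compute gcd(405, 60) with the extended Euclidean algorithm, tracking rows (r, s, t) with s·405 + t·60 = r:
  row A: (405, 1, 0)   [1·405 + 0·60 = 405]
  row B: (60, 0, 1)   [0·405 + 1·60 = 60]
  405 = 6·60 + 45   → row C = row A − 6·row B = (45, 1, −6)   [check: 1·405 − 6·60 = 45]
  60 = 1·45 + 15   → row D = row B − 1·row C = (15, −1, 7)   [check: −1·405 + 7·60 = 15]
  45 = 3·15 + 0   → remainder 0, stop. gcd = 15 (last nonzero row D).
So gcd(60, 405) = 15, with Bézout identity −1·405 + 7·60 = 15. Containment (⊇): the Bézout identity exhibits 15 as an element of (60, 405), giving (15) ⊆ (60, 405). Containment (⊆): since 15 | 60 and 15 | 405 (60 = 15·4, 405 = 15·27), every Z-linear combination of 60 and 405 is divisible by 15, so (60, 405) ⊆ (15). Therefore (60, 405) = (15), d = 15.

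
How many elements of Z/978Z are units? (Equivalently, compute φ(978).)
Z/978Z has φ(978) = 324 units

An element a ∈ Z/978Z is a unit iff gcd(a, 978) = 1, so the number of units is φ(978). φ is multiplicative, with φ(p^e) = p^e − p^(e−1). Factorise 978 = 2 · 3 · 163. Then
  φ(978) = (2 − 1) · (3 − 1) · (163 − 1) = 1 · 2 · 162 = 324.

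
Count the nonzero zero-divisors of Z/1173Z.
Z/1173Z has 468 nonzero zero-divisors

In Z/1173Z each nonzero element is either a unit (gcd with 1173 is 1) or a zero-divisor (gcd > 1). The number of units is φ(1173): factorise 1173 = 3 · 17 · 23, so φ(1173) = (3 − 1) · (17 − 1) · (23 − 1) = 2 · 16 · 22 = 704. The nonzero elements number 1173 − 1 = 1172. Hence the nonzero zero-divisors number 1172 − 704 = 468.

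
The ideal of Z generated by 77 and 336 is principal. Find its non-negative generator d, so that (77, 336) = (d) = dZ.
(77, 336) = (7); d = 7

In the PID Z, (a, b) is generated by gcd(a, b). Compute gcd(336, 77) with the extended Euclidean algorithm, tracking rows (r, s, t) with s·336 + t·77 = r:
  row A: (336, 1, 0)   [1·336 + 0·77 = 336]
  row B: (77, 0, 1)   [0·336 + 1·77 = 77]
  336 = 4·77 + 28   → row C = row A − 4·row B = (28, 1, −4)   [check: 1·336 − 4·77 = 28]
  77 = 2·28 + 21   → row D = row B − 2·row C = (21, −2, 9)   [check: −2·336 + 9·77 = 21]
  28 = 1·21 + 7   → row E = row C − 1·row D = (7, 3, −13)   [check: 3·336 − 13·77 = 7]
  21 = 3·7 + 0   → remainder 0, stop. gcd = 7 (last nonzero row E).
So gcd(77, 336) = 7, with Bézout identity 3·336 − 13·77 = 7. Containment (⊇): the Bézout identity exhibits 7 as an element of (77, 336), giving (7) ⊆ (77, 336). Containment (⊆): since 7 | 77 and 7 | 336 (77 = 7·11, 336 = 7·48), every Z-linear combination of 77 and 336 is divisible by 7, so (77, 336) ⊆ (7). Therefore (77, 336) = (7), d = 7.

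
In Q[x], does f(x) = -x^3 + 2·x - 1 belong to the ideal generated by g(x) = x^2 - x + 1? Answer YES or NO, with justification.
In Q[x] the ideal (g) consists of all multiples of g, so f ∈ (g) iff g | f, i.e. iff the remainder of f on division by g is 0. Divide f by g (g is monic, so eliminate the leading term of the running remainder at each step):
  leading term -x^3: subtract (-x)·g(x) = -x^3 + x^2 - x, leaving -x^2 + 3·x - 1
  leading term -x^2: subtract (-1)·g(x) = -x^2 + x - 1, leaving 2·x
The remainder r(x) = 2·x ≠ 0 (and deg r < deg g), so g ∤ f, i.e. f ∉ (g).

Final answer: NO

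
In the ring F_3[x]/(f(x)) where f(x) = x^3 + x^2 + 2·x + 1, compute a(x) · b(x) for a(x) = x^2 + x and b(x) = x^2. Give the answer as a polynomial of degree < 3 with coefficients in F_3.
Multiply as integer polynomials: a · b = x^4 + x^3. Reducing coefficients mod 3: a · b ≡ x^4 + x^3. Now divide by f(x) = x^3 + x^2 + 2·x + 1 in F_3[x], eliminating the leading term at each step:
  leading term x^4: subtract (x)·f(x) = x^4 + x^3 + 2·x^2 + x, leaving x^2 + 2·x (coefficients mod 3)
The degree is now < 3, so this is the remainder. Hence a · b ≡ x^2 + 2·x in F_3[x]/(f).

Final answer: a · b ≡ x^2 + 2·x (mod f(x))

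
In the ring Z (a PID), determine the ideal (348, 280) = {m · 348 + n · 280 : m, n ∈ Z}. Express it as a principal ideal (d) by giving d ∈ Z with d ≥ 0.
(348, 280) = (4); d = 4

In the PID Z, (a, b) is generated by gcd(a, b). Compute gcd(348, 280) with the extended Euclidean algorithm, tracking rows (r, s, t) with s·348 + t·280 = r:
  row A: (348, 1, 0)   [1·348 + 0·280 = 348]
  row B: (280, 0, 1)   [0·348 + 1·280 = 280]
  348 = 1·280 + 68   → row C = row A − 1·row B = (68, 1, −1)   [check: 1·348 − 1·280 = 68]
  280 = 4·68 + 8   → row D = row B − 4·row C = (8, −4, 5)   [check: −4·348 + 5·280 = 8]
  68 = 8·8 + 4   → row E = row C − 8·row D = (4, 33, −41)   [check: 33·348 − 41·280 = 4]
  8 = 2·4 + 0   → remainder 0, stop. gcd = 4 (last nonzero row E).
So gcd(348, 280) = 4, with Bézout identity 33·348 − 41·280 = 4. Containment (⊇): the Bézout identity exhibits 4 as an element of (348, 280), giving (4) ⊆ (348, 280). Containment (⊆): since 4 | 348 and 4 | 280 (348 = 4·87, 280 = 4·70), every Z-linear combination of 348 and 280 is divisible by 4, so (348, 280) ⊆ (4). Therefore (348, 280) = (4), d = 4.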